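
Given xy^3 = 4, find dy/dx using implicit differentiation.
Differentiate both sides with respect to x, treating y as y(x). By the chain rule, any term containing y contributes a factor of y' = dy/dx when we differentiate it.

Move every term to one side and write the relation as F(x, y) = 0. Term by term,
  d/dx[xy^3] = 3xy^2·y' + y^3
  d/dx[-4] = 0

The pieces without y' make up ∂F/∂x and the coefficient of y' is ∂F/∂y:
  ∂F/∂x = y^3,
  ∂F/∂y = 3xy^2.

Since d/dx[F] = ∂F/∂x + (∂F/∂y)·y' = 0, solve for y':
  (∂F/∂y)·y' = -∂F/∂x
  dy/dx = -(∂F/∂x)/(∂F/∂y) = -(y^3)/(3xy^2) = -y/(3x)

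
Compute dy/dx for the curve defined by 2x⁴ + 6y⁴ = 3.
Differentiate both sides with respect to x, treating y as y(x). By the chain rule, any term containing y contributes a factor of y' = dy/dx when we differentiate it.

Move every term to one side and write the relation as F(x, y) = 0. Term by term,
  d/dx[2x^4] = 8x^3
  d/dx[6y^4] = 24y^3·y'
  d/dx[-3] = 0

The pieces without y' make up ∂F/∂x and the coefficient of y' is ∂F/∂y:
  ∂F/∂x = 8x^3,
  ∂F/∂y = 24y^3.

Since d/dx[F] = ∂F/∂x + (∂F/∂y)·y' = 0, solve for y':
  (∂F/∂y)·y' = -∂F/∂x
  dy/dx = -(∂F/∂x)/(∂F/∂y) = -(8x^3)/(24y^3) = -x^3/(3y^3)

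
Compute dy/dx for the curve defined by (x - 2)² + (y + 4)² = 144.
Differentiate the relation implicitly: treat y = y(x) and apply the chain rule, so every y-derivative picks up a y' = dy/dx factor.

With everything moved to the left-hand side, differentiate term by term:
  d/dx[(x - 2)^2] = 2x - 4
  d/dx[(y + 4)^2] = 2·y'(y + 4)
  d/dx[-144] = 0

Separating the contributions that come from x directly and those that come through y:
  without y':      2x - 4
  multiplying y':  2y + 8

so (2x - 4) + (2y + 8)·y' = 0, and therefore
  dy/dx = -(2x - 4)/(2y + 8) = (2 - x)/(y + 4)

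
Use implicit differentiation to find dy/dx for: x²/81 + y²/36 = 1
Apply d/dx to both sides, remembering that y depends on x. Each occurrence of y therefore brings in a y' = dy/dx via the chain rule.

With F(x, y) equal to the left-hand side minus the right, differentiate F term by term:
  d/dx[x^2/81] = 2x/81
  d/dx[y^2/36] = y·y'/18
  d/dx[-1] = 0
Adding these up, d/dx[F] = 0 becomes
  (2x/81) + (y/18)·y' = 0,
so isolating y',
  dy/dx = -(2x/81)/(y/18) = -4x/(9y)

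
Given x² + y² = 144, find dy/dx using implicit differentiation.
Differentiate both sides with respect to x, treating y as y(x). By the chain rule, any term containing y contributes a factor of y' = dy/dx when we differentiate it.

Move every term to one side and write the relation as F(x, y) = 0. Term by term,
  d/dx[x^2] = 2x
  d/dx[y^2] = 2y·y'
  d/dx[-144] = 0

The pieces without y' make up ∂F/∂x and the coefficient of y' is ∂F/∂y:
  ∂F/∂x = 2x,
  ∂F/∂y = 2y.

Since d/dx[F] = ∂F/∂x + (∂F/∂y)·y' = 0, solve for y':
  (∂F/∂y)·y' = -∂F/∂x
  dy/dx = -(∂F/∂x)/(∂F/∂y) = -(2x)/(2y) = -x/y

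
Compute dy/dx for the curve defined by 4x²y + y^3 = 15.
Differentiate both sides with respect to x, treating y as y(x). By the chain rule, any term containing y contributes a factor of y' = dy/dx when we differentiate it.

Move every term to one side and write the relation as F(x, y) = 0. Term by term,
  d/dx[4x^2y] = 4x^2·y' + 8xy
  d/dx[y^3] = 3y^2·y'
  d/dx[-15] = 0

The pieces without y' make up ∂F/∂x and the coefficient of y' is ∂F/∂y:
  ∂F/∂x = 8xy,
  ∂F/∂y = 4x^2 + 3y^2.

Since d/dx[F] = ∂F/∂x + (∂F/∂y)·y' = 0, solve for y':
  (∂F/∂y)·y' = -∂F/∂x
  dy/dx = -(∂F/∂x)/(∂F/∂y) = -(8xy)/(4x^2 + 3y^2) = -8xy/(4x^2 + 3y^2)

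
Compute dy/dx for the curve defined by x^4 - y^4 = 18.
Differentiate both sides with respect to x, treating y as y(x). By the chain rule, any term containing y contributes a factor of y' = dy/dx when we differentiate it.

Move every term to one side and write the relation as F(x, y) = 0. Term by term,
  d/dx[x^4] = 4x^3
  d/dx[-y^4] = -4y^3·y'
  d/dx[-18] = 0

The pieces without y' make up ∂F/∂x and the coefficient of y' is ∂F/∂y:
  ∂F/∂x = 4x^3,
  ∂F/∂y = -4y^3.

Since d/dx[F] = ∂F/∂x + (∂F/∂y)·y' = 0, solve for y':
  (∂F/∂y)·y' = -∂F/∂x
  dy/dx = -(∂F/∂x)/(∂F/∂y) = -(4x^3)/(-4y^3) = x^3/y^3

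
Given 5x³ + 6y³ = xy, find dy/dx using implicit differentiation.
Take d/dx of both sides. Since y is implicitly a function of x, the chain rule attaches a y' = dy/dx factor whenever we differentiate through y.

Set F(x, y) = (left side) − (right side), so the curve is F = 0. Differentiating each term of F:
  d/dx[5x^3] = 15x^2
  d/dx[-xy] = -x·y' - y
  d/dx[6y^3] = 18y^2·y'

Collecting, the y'-free part is the partial derivative in x and the y' coefficient is the partial derivative in y:
  ∂F/∂x = 15x^2 - y
  ∂F/∂y = -x + 18y^2

so d/dx[F(x, y(x))] = ∂F/∂x + (∂F/∂y)·y' = 0. Rearranging,
  dy/dx = -(∂F/∂x)/(∂F/∂y) = -(15x^2 - y)/(-x + 18y^2) = (15x^2 - y)/(x - 18y^2)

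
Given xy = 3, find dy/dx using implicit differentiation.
Take d/dx of both sides. Since y is implicitly a function of x, the chain rule attaches a y' = dy/dx factor whenever we differentiate through y.

Set F(x, y) = (left side) − (right side), so the curve is F = 0. Differentiating each term of F:
  d/dx[xy] = x·y' + y
  d/dx[-3] = 0

Collecting, the y'-free part is the partial derivative in x and the y' coefficient is the partial derivative in y:
  ∂F/∂x = y
  ∂F/∂y = x

so d/dx[F(x, y(x))] = ∂F/∂x + (∂F/∂y)·y' = 0. Rearranging,
  dy/dx = -(∂F/∂x)/(∂F/∂y) = -(y)/(x) = -y/x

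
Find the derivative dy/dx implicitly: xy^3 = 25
Take d/dx of both sides. Since y is implicitly a function of x, the chain rule attaches a y' = dy/dx factor whenever we differentiate through y.

Set F(x, y) = (left side) − (right side), so the curve is F = 0. Differentiating each term of F:
  d/dx[xy^3] = 3xy^2·y' + y^3
  d/dx[-25] = 0

Collecting, the y'-free part is the partial derivative in x and the y' coefficient is the partial derivative in y:
  ∂F/∂x = y^3
  ∂F/∂y = 3xy^2

so d/dx[F(x, y(x))] = ∂F/∂x + (∂F/∂y)·y' = 0. Rearranging,
  dy/dx = -(∂F/∂x)/(∂F/∂y) = -(y^3)/(3xy^2) = -y/(3x)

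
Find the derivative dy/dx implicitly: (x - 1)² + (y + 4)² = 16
Differentiate the relation implicitly: treat y = y(x) and apply the chain rule, so every y-derivative picks up a y' = dy/dx factor.

With everything moved to the left-hand side, differentiate term by term:
  d/dx[(x - 1)^2] = 2x - 2
  d/dx[(y + 4)^2] = 2·y'(y + 4)
  d/dx[-16] = 0

Separating the contributions that come from x directly and those that come through y:
  without y':      2x - 2
  multiplying y':  2y + 8

so (2x - 2) + (2y + 8)·y' = 0, and therefore
  dy/dx = -(2x - 2)/(2y + 8) = (1 - x)/(y + 4)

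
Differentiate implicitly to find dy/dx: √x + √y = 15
Differentiate the relation implicitly: treat y = y(x) and apply the chain rule, so every y-derivative picks up a y' = dy/dx factor.

With everything moved to the left-hand side, differentiate term by term:
  d/dx[√(x)] = 1/(2√(x))
  d/dx[√(y)] = y'/(2√(y))
  d/dx[-15] = 0

Separating the contributions that come from x directly and those that come through y:
  without y':      1/(2√(x))
  multiplying y':  1/(2√(y))

so (1/(2√(x))) + (1/(2√(y)))·y' = 0, and therefore
  dy/dx = -(1/(2√(x)))/(1/(2√(y))) = -√(y)/√(x)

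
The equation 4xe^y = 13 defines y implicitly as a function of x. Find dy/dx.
Take d/dx of both sides. Since y is implicitly a function of x, the chain rule attaches a y' = dy/dx factor whenever we differentiate through y.

Set F(x, y) = (left side) − (right side), so the curve is F = 0. Differentiating each term of F:
  d/dx[4x·e^(y)] = 4x·y'·e^(y) + 4e^(y)
  d/dx[-13] = 0

Collecting, the y'-free part is the partial derivative in x and the y' coefficient is the partial derivative in y:
  ∂F/∂x = 4e^(y)
  ∂F/∂y = 4x·e^(y)

so d/dx[F(x, y(x))] = ∂F/∂x + (∂F/∂y)·y' = 0. Rearranging,
  dy/dx = -(∂F/∂x)/(∂F/∂y) = -(4e^(y))/(4x·e^(y)) = -1/x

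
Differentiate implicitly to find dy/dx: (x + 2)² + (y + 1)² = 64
Take d/dx of both sides. Since y is implicitly a function of x, the chain rule attaches a y' = dy/dx factor whenever we differentiate through y.

Set F(x, y) = (left side) − (right side), so the curve is F = 0. Differentiating each term of F:
  d/dx[(x + 2)^2] = 2x + 4
  d/dx[(y + 1)^2] = 2·y'(y + 1)
  d/dx[-64] = 0

Collecting, the y'-free part is the partial derivative in x and the y' coefficient is the partial derivative in y:
  ∂F/∂x = 2x + 4
  ∂F/∂y = 2y + 2

so d/dx[F(x, y(x))] = ∂F/∂x + (∂F/∂y)·y' = 0. Rearranging,
  dy/dx = -(∂F/∂x)/(∂F/∂y) = -(2x + 4)/(2y + 2) = (-x - 2)/(y + 1)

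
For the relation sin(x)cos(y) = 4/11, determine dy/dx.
Differentiate the relation implicitly: treat y = y(x) and apply the chain rule, so every y-derivative picks up a y' = dy/dx factor.

With everything moved to the left-hand side, differentiate term by term:
  d/dx[sin(x)·cos(y)] = -y'·sin(x)·sin(y) + cos(x)·cos(y)
  d/dx[-4/11] = 0

Separating the contributions that come from x directly and those that come through y:
  without y':      cos(x)·cos(y)
  multiplying y':  -sin(x)·sin(y)

so (cos(x)·cos(y)) + (-sin(x)·sin(y))·y' = 0, and therefore
  dy/dx = -(cos(x)·cos(y))/(-sin(x)·sin(y)) = 1/(tan(x)·tan(y))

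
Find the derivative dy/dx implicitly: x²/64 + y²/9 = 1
Apply d/dx to both sides, remembering that y depends on x. Each occurrence of y therefore brings in a y' = dy/dx via the chain rule.

With F(x, y) equal to the left-hand side minus the right, differentiate F term by term:
  d/dx[x^2/64] = x/32
  d/dx[y^2/9] = 2y·y'/9
  d/dx[-1] = 0
Adding these up, d/dx[F] = 0 becomes
  (x/32) + (2y/9)·y' = 0,
so isolating y',
  dy/dx = -(x/32)/(2y/9) = -9x/(64y)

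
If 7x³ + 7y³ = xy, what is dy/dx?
Differentiate both sides with respect to x, treating y as y(x). By the chain rule, any term containing y contributes a factor of y' = dy/dx when we differentiate it.

Move every term to one side and write the relation as F(x, y) = 0. Term by term,
  d/dx[7x^3] = 21x^2
  d/dx[-xy] = -x·y' - y
  d/dx[7y^3] = 21y^2·y'

The pieces without y' make up ∂F/∂x and the coefficient of y' is ∂F/∂y:
  ∂F/∂x = 21x^2 - y,
  ∂F/∂y = -x + 21y^2.

Since d/dx[F] = ∂F/∂x + (∂F/∂y)·y' = 0, solve for y':
  (∂F/∂y)·y' = -∂F/∂x
  dy/dx = -(∂F/∂x)/(∂F/∂y) = -(21x^2 - y)/(-x + 21y^2) = (21x^2 - y)/(x - 21y^2)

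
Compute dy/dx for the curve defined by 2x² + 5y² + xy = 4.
Differentiate both sides with respect to x, treating y as y(x). By the chain rule, any term containing y contributes a factor of y' = dy/dx when we differentiate it.

Move every term to one side and write the relation as F(x, y) = 0. Term by term,
  d/dx[2x^2] = 4x
  d/dx[xy] = x·y' + y
  d/dx[5y^2] = 10y·y'
  d/dx[-4] = 0

The pieces without y' make up ∂F/∂x and the coefficient of y' is ∂F/∂y:
  ∂F/∂x = 4x + y,
  ∂F/∂y = x + 10y.

Since d/dx[F] = ∂F/∂x + (∂F/∂y)·y' = 0, solve for y':
  (∂F/∂y)·y' = -∂F/∂x
  dy/dx = -(∂F/∂x)/(∂F/∂y) = -(4x + y)/(x + 10y) = (-4x - y)/(x + 10y)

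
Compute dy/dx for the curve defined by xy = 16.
Differentiate the relation implicitly: treat y = y(x) and apply the chain rule, so every y-derivative picks up a y' = dy/dx factor.

With everything moved to the left-hand side, differentiate term by term:
  d/dx[xy] = x·y' + y
  d/dx[-16] = 0

Separating the contributions that come from x directly and those that come through y:
  without y':      y
  multiplying y':  x

so (y) + (x)·y' = 0, and therefore
  dy/dx = -(y)/(x) = -y/x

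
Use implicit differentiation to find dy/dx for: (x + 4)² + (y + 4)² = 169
Apply d/dx to both sides, remembering that y depends on x. Each occurrence of y therefore brings in a y' = dy/dx via the chain rule.

With F(x, y) equal to the left-hand side minus the right, differentiate F term by term:
  d/dx[(x + 4)^2] = 2x + 8
  d/dx[(y + 4)^2] = 2·y'(y + 4)
  d/dx[-169] = 0
Adding these up, d/dx[F] = 0 becomes
  (2x + 8) + (2y + 8)·y' = 0,
so isolating y',
  dy/dx = -(2x + 8)/(2y + 8) = (-x - 4)/(y + 4)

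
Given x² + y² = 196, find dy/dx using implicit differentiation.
Apply d/dx to both sides, remembering that y depends on x. Each occurrence of y therefore brings in a y' = dy/dx via the chain rule.

With F(x, y) equal to the left-hand side minus the right, differentiate F term by term:
  d/dx[x^2] = 2x
  d/dx[y^2] = 2y·y'
  d/dx[-196] = 0
Adding these up, d/dx[F] = 0 becomes
  (2x) + (2y)·y' = 0,
so isolating y',
  dy/dx = -(2x)/(2y) = -x/y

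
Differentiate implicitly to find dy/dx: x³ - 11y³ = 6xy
Differentiate the relation implicitly: treat y = y(x) and apply the chain rule, so every y-derivative picks up a y' = dy/dx factor.

With everything moved to the left-hand side, differentiate term by term:
  d/dx[x^3] = 3x^2
  d/dx[-6xy] = -6x·y' - 6y
  d/dx[-11y^3] = -33y^2·y'

Separating the contributions that come from x directly and those that come through y:
  without y':      3x^2 - 6y
  multiplying y':  -6x - 33y^2

so (3x^2 - 6y) + (-6x - 33y^2)·y' = 0, and therefore
  dy/dx = -(3x^2 - 6y)/(-6x - 33y^2) = (x^2 - 2y)/(2x + 11y^2)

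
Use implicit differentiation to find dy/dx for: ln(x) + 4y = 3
Take d/dx of both sides. Since y is implicitly a function of x, the chain rule attaches a y' = dy/dx factor whenever we differentiate through y.

Set F(x, y) = (left side) − (right side), so the curve is F = 0. Differentiating each term of F:
  d/dx[4y] = 4·y'
  d/dx[ln(x)] = 1/x
  d/dx[-3] = 0

Collecting, the y'-free part is the partial derivative in x and the y' coefficient is the partial derivative in y:
  ∂F/∂x = 1/x
  ∂F/∂y = 4

so d/dx[F(x, y(x))] = ∂F/∂x + (∂F/∂y)·y' = 0. Rearranging,
  dy/dx = -(∂F/∂x)/(∂F/∂y) = -(1/x)/(4) = -1/(4x)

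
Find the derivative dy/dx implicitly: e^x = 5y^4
Apply d/dx to both sides, remembering that y depends on x. Each occurrence of y therefore brings in a y' = dy/dx via the chain rule.

With F(x, y) equal to the left-hand side minus the right, differentiate F term by term:
  d/dx[-5y^4] = -20y^3·y'
  d/dx[e^(x)] = e^(x)
Adding these up, d/dx[F] = 0 becomes
  (e^(x)) + (-20y^3)·y' = 0,
so isolating y',
  dy/dx = -(e^(x))/(-20y^3) = e^(x)/(20y^3)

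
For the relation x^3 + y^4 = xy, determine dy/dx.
Apply d/dx to both sides, remembering that y depends on x. Each occurrence of y therefore brings in a y' = dy/dx via the chain rule.

With F(x, y) equal to the left-hand side minus the right, differentiate F term by term:
  d/dx[x^3] = 3x^2
  d/dx[-xy] = -x·y' - y
  d/dx[y^4] = 4y^3·y'
Adding these up, d/dx[F] = 0 becomes
  (3x^2 - y) + (-x + 4y^3)·y' = 0,
so isolating y',
  dy/dx = -(3x^2 - y)/(-x + 4y^3) = (3x^2 - y)/(x - 4y^3)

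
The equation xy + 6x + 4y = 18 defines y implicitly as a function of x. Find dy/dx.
Apply d/dx to both sides, remembering that y depends on x. Each occurrence of y therefore brings in a y' = dy/dx via the chain rule.

With F(x, y) equal to the left-hand side minus the right, differentiate F term by term:
  d/dx[xy] = x·y' + y
  d/dx[6x] = 6
  d/dx[4y] = 4·y'
  d/dx[-18] = 0
Adding these up, d/dx[F] = 0 becomes
  (y + 6) + (x + 4)·y' = 0,
so isolating y',
  dy/dx = -(y + 6)/(x + 4) = (-y - 6)/(x + 4)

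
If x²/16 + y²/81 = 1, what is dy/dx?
Differentiate both sides with respect to x, treating y as y(x). By the chain rule, any term containing y contributes a factor of y' = dy/dx when we differentiate it.

Move every term to one side and write the relation as F(x, y) = 0. Term by term,
  d/dx[x^2/16] = x/8
  d/dx[y^2/81] = 2y·y'/81
  d/dx[-1] = 0

The pieces without y' make up ∂F/∂x and the coefficient of y' is ∂F/∂y:
  ∂F/∂x = x/8,
  ∂F/∂y = 2y/81.

Since d/dx[F] = ∂F/∂x + (∂F/∂y)·y' = 0, solve for y':
  (∂F/∂y)·y' = -∂F/∂x
  dy/dx = -(∂F/∂x)/(∂F/∂y) = -(x/8)/(2y/81) = -81x/(16y)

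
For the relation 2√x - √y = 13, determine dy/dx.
Apply d/dx to both sides, remembering that y depends on x. Each occurrence of y therefore brings in a y' = dy/dx via the chain rule.

With F(x, y) equal to the left-hand side minus the right, differentiate F term by term:
  d/dx[2√(x)] = 1/√(x)
  d/dx[-√(y)] = -y'/(2√(y))
  d/dx[-13] = 0
Adding these up, d/dx[F] = 0 becomes
  (1/√(x)) + (-1/(2√(y)))·y' = 0,
so isolating y',
  dy/dx = -(1/√(x))/(-1/(2√(y))) = 2√(y)/√(x)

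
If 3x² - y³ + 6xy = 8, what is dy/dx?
Take d/dx of both sides. Since y is implicitly a function of x, the chain rule attaches a y' = dy/dx factor whenever we differentiate through y.

Set F(x, y) = (left side) − (right side), so the curve is F = 0. Differentiating each term of F:
  d/dx[3x^2] = 6x
  d/dx[6xy] = 6x·y' + 6y
  d/dx[-y^3] = -3y^2·y'
  d/dx[-8] = 0

Collecting, the y'-free part is the partial derivative in x and the y' coefficient is the partial derivative in y:
  ∂F/∂x = 6x + 6y
  ∂F/∂y = 6x - 3y^2

so d/dx[F(x, y(x))] = ∂F/∂x + (∂F/∂y)·y' = 0. Rearranging,
  dy/dx = -(∂F/∂x)/(∂F/∂y) = -(6x + 6y)/(6x - 3y^2) = 2(-x - y)/(2x - y^2)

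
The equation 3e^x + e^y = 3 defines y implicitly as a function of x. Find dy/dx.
Differentiate both sides with respect to x, treating y as y(x). By the chain rule, any term containing y contributes a factor of y' = dy/dx when we differentiate it.

Move every term to one side and write the relation as F(x, y) = 0. Term by term,
  d/dx[3e^(x)] = 3e^(x)
  d/dx[e^(y)] = y'·e^(y)
  d/dx[-3] = 0

The pieces without y' make up ∂F/∂x and the coefficient of y' is ∂F/∂y:
  ∂F/∂x = 3e^(x),
  ∂F/∂y = e^(y).

Since d/dx[F] = ∂F/∂x + (∂F/∂y)·y' = 0, solve for y':
  (∂F/∂y)·y' = -∂F/∂x
  dy/dx = -(∂F/∂x)/(∂F/∂y) = -(3e^(x))/(e^(y)) = -3e^(x - y)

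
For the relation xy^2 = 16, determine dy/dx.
Differentiate the relation implicitly: treat y = y(x) and apply the chain rule, so every y-derivative picks up a y' = dy/dx factor.

With everything moved to the left-hand side, differentiate term by term:
  d/dx[xy^2] = 2xy·y' + y^2
  d/dx[-16] = 0

Separating the contributions that come from x directly and those that come through y:
  without y':      y^2
  multiplying y':  2xy

so (y^2) + (2xy)·y' = 0, and therefore
  dy/dx = -(y^2)/(2xy) = -y/(2x)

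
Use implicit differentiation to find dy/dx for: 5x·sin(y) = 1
Apply d/dx to both sides, remembering that y depends on x. Each occurrence of y therefore brings in a y' = dy/dx via the chain rule.

With F(x, y) equal to the left-hand side minus the right, differentiate F term by term:
  d/dx[5x·sin(y)] = 5x·y'·cos(y) + 5sin(y)
  d/dx[-1] = 0
Adding these up, d/dx[F] = 0 becomes
  (5sin(y)) + (5x·cos(y))·y' = 0,
so isolating y',
  dy/dx = -(5sin(y))/(5x·cos(y)) = -tan(y)/x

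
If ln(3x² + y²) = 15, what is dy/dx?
Differentiate both sides with respect to x, treating y as y(x). By the chain rule, any term containing y contributes a factor of y' = dy/dx when we differentiate it.

Move every term to one side and write the relation as F(x, y) = 0. Term by term,
  d/dx[ln(3x^2 + y^2)] = (6x + 2y·y')/(3x^2 + y^2)
  d/dx[-15] = 0

The pieces without y' make up ∂F/∂x and the coefficient of y' is ∂F/∂y:
  ∂F/∂x = 6x/(3x^2 + y^2),
  ∂F/∂y = 2y/(3x^2 + y^2).

Since d/dx[F] = ∂F/∂x + (∂F/∂y)·y' = 0, solve for y':
  (∂F/∂y)·y' = -∂F/∂x
  dy/dx = -(∂F/∂x)/(∂F/∂y) = -(6x/(3x^2 + y^2))/(2y/(3x^2 + y^2)) = -3x/y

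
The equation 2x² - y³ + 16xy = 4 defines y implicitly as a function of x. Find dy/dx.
Differentiate the relation implicitly: treat y = y(x) and apply the chain rule, so every y-derivative picks up a y' = dy/dx factor.

With everything moved to the left-hand side, differentiate term by term:
  d/dx[2x^2] = 4x
  d/dx[16xy] = 16x·y' + 16y
  d/dx[-y^3] = -3y^2·y'
  d/dx[-4] = 0

Separating the contributions that come from x directly and those that come through y:
  without y':      4x + 16y
  multiplying y':  16x - 3y^2

so (4x + 16y) + (16x - 3y^2)·y' = 0, and therefore
  dy/dx = -(4x + 16y)/(16x - 3y^2) = 4(-x - 4y)/(16x - 3y^2)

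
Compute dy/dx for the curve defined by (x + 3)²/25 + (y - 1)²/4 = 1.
Apply d/dx to both sides, remembering that y depends on x. Each occurrence of y therefore brings in a y' = dy/dx via the chain rule.

With F(x, y) equal to the left-hand side minus the right, differentiate F term by term:
  d/dx[(x + 3)^2/25] = 2x/25 + 6/25
  d/dx[(y - 1)^2/4] = y'(y - 1)/2
  d/dx[-1] = 0
Adding these up, d/dx[F] = 0 becomes
  (2x/25 + 6/25) + (y/2 - 1/2)·y' = 0,
so isolating y',
  dy/dx = -(2x/25 + 6/25)/(y/2 - 1/2)
        = -(2(x + 3)/25)/((y - 1)/2) = 4(-x - 3)/(25(y - 1))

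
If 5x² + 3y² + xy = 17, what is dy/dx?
Apply d/dx to both sides, remembering that y depends on x. Each occurrence of y therefore brings in a y' = dy/dx via the chain rule.

With F(x, y) equal to the left-hand side minus the right, differentiate F term by term:
  d/dx[5x^2] = 10x
  d/dx[xy] = x·y' + y
  d/dx[3y^2] = 6y·y'
  d/dx[-17] = 0
Adding these up, d/dx[F] = 0 becomes
  (10x + y) + (x + 6y)·y' = 0,
so isolating y',
  dy/dx = -(10x + y)/(x + 6y) = (-10x - y)/(x + 6y)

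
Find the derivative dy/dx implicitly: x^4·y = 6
Differentiate both sides with respect to x, treating y as y(x). By the chain rule, any term containing y contributes a factor of y' = dy/dx when we differentiate it.

Move every term to one side and write the relation as F(x, y) = 0. Term by term,
  d/dx[x^4y] = x^4·y' + 4x^3y
  d/dx[-6] = 0

The pieces without y' make up ∂F/∂x and the coefficient of y' is ∂F/∂y:
  ∂F/∂x = 4x^3y,
  ∂F/∂y = x^4.

Since d/dx[F] = ∂F/∂x + (∂F/∂y)·y' = 0, solve for y':
  (∂F/∂y)·y' = -∂F/∂x
  dy/dx = -(∂F/∂x)/(∂F/∂y) = -(4x^3y)/(x^4) = -4y/x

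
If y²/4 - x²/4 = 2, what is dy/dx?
Apply d/dx to both sides, remembering that y depends on x. Each occurrence of y therefore brings in a y' = dy/dx via the chain rule.

With F(x, y) equal to the left-hand side minus the right, differentiate F term by term:
  d/dx[-x^2/4] = -x/2
  d/dx[y^2/4] = y·y'/2
  d/dx[-2] = 0
Adding these up, d/dx[F] = 0 becomes
  (-x/2) + (y/2)·y' = 0,
so isolating y',
  dy/dx = -(-x/2)/(y/2) = x/y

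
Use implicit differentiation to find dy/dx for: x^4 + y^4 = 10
Differentiate both sides with respect to x, treating y as y(x). By the chain rule, any term containing y contributes a factor of y' = dy/dx when we differentiate it.

Move every term to one side and write the relation as F(x, y) = 0. Term by term,
  d/dx[x^4] = 4x^3
  d/dx[y^4] = 4y^3·y'
  d/dx[-10] = 0

The pieces without y' make up ∂F/∂x and the coefficient of y' is ∂F/∂y:
  ∂F/∂x = 4x^3,
  ∂F/∂y = 4y^3.

Since d/dx[F] = ∂F/∂x + (∂F/∂y)·y' = 0, solve for y':
  (∂F/∂y)·y' = -∂F/∂x
  dy/dx = -(∂F/∂x)/(∂F/∂y) = -(4x^3)/(4y^3) = -x^3/y^3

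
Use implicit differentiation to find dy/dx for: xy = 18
Take d/dx of both sides. Since y is implicitly a function of x, the chain rule attaches a y' = dy/dx factor whenever we differentiate through y.

Set F(x, y) = (left side) − (right side), so the curve is F = 0. Differentiating each term of F:
  d/dx[xy] = x·y' + y
  d/dx[-18] = 0

Collecting, the y'-free part is the partial derivative in x and the y' coefficient is the partial derivative in y:
  ∂F/∂x = y
  ∂F/∂y = x

so d/dx[F(x, y(x))] = ∂F/∂x + (∂F/∂y)·y' = 0. Rearranging,
  dy/dx = -(∂F/∂x)/(∂F/∂y) = -(y)/(x) = -y/x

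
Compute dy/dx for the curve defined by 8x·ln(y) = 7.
Differentiate both sides with respect to x, treating y as y(x). By the chain rule, any term containing y contributes a factor of y' = dy/dx when we differentiate it.

Move every term to one side and write the relation as F(x, y) = 0. Term by term,
  d/dx[8x·ln(y)] = 8x·y'/y + 8ln(y)
  d/dx[-7] = 0

The pieces without y' make up ∂F/∂x and the coefficient of y' is ∂F/∂y:
  ∂F/∂x = 8ln(y),
  ∂F/∂y = 8x/y.

Since d/dx[F] = ∂F/∂x + (∂F/∂y)·y' = 0, solve for y':
  (∂F/∂y)·y' = -∂F/∂x
  dy/dx = -(∂F/∂x)/(∂F/∂y) = -(8ln(y))/(8x/y) = -y·ln(y)/x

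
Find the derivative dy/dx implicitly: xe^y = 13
Differentiate the relation implicitly: treat y = y(x) and apply the chain rule, so every y-derivative picks up a y' = dy/dx factor.

With everything moved to the left-hand side, differentiate term by term:
  d/dx[x·e^(y)] = x·y'·e^(y) + e^(y)
  d/dx[-13] = 0

Separating the contributions that come from x directly and those that come through y:
  without y':      e^(y)
  multiplying y':  x·e^(y)

so (e^(y)) + (x·e^(y))·y' = 0, and therefore
  dy/dx = -(e^(y))/(x·e^(y)) = -1/x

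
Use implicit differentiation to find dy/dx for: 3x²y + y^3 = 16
Differentiate the relation implicitly: treat y = y(x) and apply the chain rule, so every y-derivative picks up a y' = dy/dx factor.

With everything moved to the left-hand side, differentiate term by term:
  d/dx[3x^2y] = 3x^2·y' + 6xy
  d/dx[y^3] = 3y^2·y'
  d/dx[-16] = 0

Separating the contributions that come from x directly and those that come through y:
  without y':      6xy
  multiplying y':  3x^2 + 3y^2

so (6xy) + (3x^2 + 3y^2)·y' = 0, and therefore
  dy/dx = -(6xy)/(3x^2 + 3y^2) = -2xy/(x^2 + y^2)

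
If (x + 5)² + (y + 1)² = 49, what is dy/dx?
Differentiate the relation implicitly: treat y = y(x) and apply the chain rule, so every y-derivative picks up a y' = dy/dx factor.

With everything moved to the left-hand side, differentiate term by term:
  d/dx[(x + 5)^2] = 2x + 10
  d/dx[(y + 1)^2] = 2·y'(y + 1)
  d/dx[-49] = 0

Separating the contributions that come from x directly and those that come through y:
  without y':      2x + 10
  multiplying y':  2y + 2

so (2x + 10) + (2y + 2)·y' = 0, and therefore
  dy/dx = -(2x + 10)/(2y + 2) = (-x - 5)/(y + 1)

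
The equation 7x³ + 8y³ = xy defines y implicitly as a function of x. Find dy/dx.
Differentiate the relation implicitly: treat y = y(x) and apply the chain rule, so every y-derivative picks up a y' = dy/dx factor.

With everything moved to the left-hand side, differentiate term by term:
  d/dx[7x^3] = 21x^2
  d/dx[-xy] = -x·y' - y
  d/dx[8y^3] = 24y^2·y'

Separating the contributions that come from x directly and those that come through y:
  without y':      21x^2 - y
  multiplying y':  -x + 24y^2

so (21x^2 - y) + (-x + 24y^2)·y' = 0, and therefore
  dy/dx = -(21x^2 - y)/(-x + 24y^2) = (21x^2 - y)/(x - 24y^2)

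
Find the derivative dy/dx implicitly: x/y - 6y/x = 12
Apply d/dx to both sides, remembering that y depends on x. Each occurrence of y therefore brings in a y' = dy/dx via the chain rule.

With F(x, y) equal to the left-hand side minus the right, differentiate F term by term:
  d/dx[x/y] = -x·y'/y^2 + 1/y
  d/dx[-6y/x] = -6·y'/x + 6y/x^2
  d/dx[-12] = 0
Adding these up, d/dx[F] = 0 becomes
  (1/y + 6y/x^2) + (-x/y^2 - 6/x)·y' = 0,
so isolating y',
  dy/dx = -(1/y + 6y/x^2)/(-x/y^2 - 6/x)
        = -((x^2 + 6y^2)/(x^2y))/(-(x^2 + 6y^2)/(xy^2)) = y/x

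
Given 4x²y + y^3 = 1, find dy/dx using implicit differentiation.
Apply d/dx to both sides, remembering that y depends on x. Each occurrence of y therefore brings in a y' = dy/dx via the chain rule.

With F(x, y) equal to the left-hand side minus the right, differentiate F term by term:
  d/dx[4x^2y] = 4x^2·y' + 8xy
  d/dx[y^3] = 3y^2·y'
  d/dx[-1] = 0
Adding these up, d/dx[F] = 0 becomes
  (8xy) + (4x^2 + 3y^2)·y' = 0,
so isolating y',
  dy/dx = -(8xy)/(4x^2 + 3y^2) = -8xy/(4x^2 + 3y^2)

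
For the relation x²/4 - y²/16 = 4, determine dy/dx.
Differentiate the relation implicitly: treat y = y(x) and apply the chain rule, so every y-derivative picks up a y' = dy/dx factor.

With everything moved to the left-hand side, differentiate term by term:
  d/dx[x^2/4] = x/2
  d/dx[-y^2/16] = -y·y'/8
  d/dx[-4] = 0

Separating the contributions that come from x directly and those that come through y:
  without y':      x/2
  multiplying y':  -y/8

so (x/2) + (-y/8)·y' = 0, and therefore
  dy/dx = -(x/2)/(-y/8) = 4x/y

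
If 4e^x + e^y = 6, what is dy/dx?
Take d/dx of both sides. Since y is implicitly a function of x, the chain rule attaches a y' = dy/dx factor whenever we differentiate through y.

Set F(x, y) = (left side) − (right side), so the curve is F = 0. Differentiating each term of F:
  d/dx[4e^(x)] = 4e^(x)
  d/dx[e^(y)] = y'·e^(y)
  d/dx[-6] = 0

Collecting, the y'-free part is the partial derivative in x and the y' coefficient is the partial derivative in y:
  ∂F/∂x = 4e^(x)
  ∂F/∂y = e^(y)

so d/dx[F(x, y(x))] = ∂F/∂x + (∂F/∂y)·y' = 0. Rearranging,
  dy/dx = -(∂F/∂x)/(∂F/∂y) = -(4e^(x))/(e^(y)) = -4e^(x - y)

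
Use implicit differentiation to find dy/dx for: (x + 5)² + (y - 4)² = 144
Differentiate both sides with respect to x, treating y as y(x). By the chain rule, any term containing y contributes a factor of y' = dy/dx when we differentiate it.

Move every term to one side and write the relation as F(x, y) = 0. Term by term,
  d/dx[(x + 5)^2] = 2x + 10
  d/dx[(y - 4)^2] = 2·y'(y - 4)
  d/dx[-144] = 0

The pieces without y' make up ∂F/∂x and the coefficient of y' is ∂F/∂y:
  ∂F/∂x = 2x + 10,
  ∂F/∂y = 2y - 8.

Since d/dx[F] = ∂F/∂x + (∂F/∂y)·y' = 0, solve for y':
  (∂F/∂y)·y' = -∂F/∂x
  dy/dx = -(∂F/∂x)/(∂F/∂y) = -(2x + 10)/(2y - 8) = (-x - 5)/(y - 4)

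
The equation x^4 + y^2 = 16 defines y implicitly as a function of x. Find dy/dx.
Differentiate both sides with respect to x, treating y as y(x). By the chain rule, any term containing y contributes a factor of y' = dy/dx when we differentiate it.

Move every term to one side and write the relation as F(x, y) = 0. Term by term,
  d/dx[x^4] = 4x^3
  d/dx[y^2] = 2y·y'
  d/dx[-16] = 0

The pieces without y' make up ∂F/∂x and the coefficient of y' is ∂F/∂y:
  ∂F/∂x = 4x^3,
  ∂F/∂y = 2y.

Since d/dx[F] = ∂F/∂x + (∂F/∂y)·y' = 0, solve for y':
  (∂F/∂y)·y' = -∂F/∂x
  dy/dx = -(∂F/∂x)/(∂F/∂y) = -(4x^3)/(2y) = -2x^3/y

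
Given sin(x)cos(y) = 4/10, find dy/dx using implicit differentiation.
Apply d/dx to both sides, remembering that y depends on x. Each occurrence of y therefore brings in a y' = dy/dx via the chain rule.

With F(x, y) equal to the left-hand side minus the right, differentiate F term by term:
  d/dx[sin(x)·cos(y)] = -y'·sin(x)·sin(y) + cos(x)·cos(y)
  d/dx[-2/5] = 0
Adding these up, d/dx[F] = 0 becomes
  (cos(x)·cos(y)) + (-sin(x)·sin(y))·y' = 0,
so isolating y',
  dy/dx = -(cos(x)·cos(y))/(-sin(x)·sin(y)) = 1/(tan(x)·tan(y))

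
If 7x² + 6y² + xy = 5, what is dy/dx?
Differentiate both sides with respect to x, treating y as y(x). By the chain rule, any term containing y contributes a factor of y' = dy/dx when we differentiate it.

Move every term to one side and write the relation as F(x, y) = 0. Term by term,
  d/dx[7x^2] = 14x
  d/dx[xy] = x·y' + y
  d/dx[6y^2] = 12y·y'
  d/dx[-5] = 0

The pieces without y' make up ∂F/∂x and the coefficient of y' is ∂F/∂y:
  ∂F/∂x = 14x + y,
  ∂F/∂y = x + 12y.

Since d/dx[F] = ∂F/∂x + (∂F/∂y)·y' = 0, solve for y':
  (∂F/∂y)·y' = -∂F/∂x
  dy/dx = -(∂F/∂x)/(∂F/∂y) = -(14x + y)/(x + 12y) = (-14x - y)/(x + 12y)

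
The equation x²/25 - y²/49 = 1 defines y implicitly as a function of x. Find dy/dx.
Apply d/dx to both sides, remembering that y depends on x. Each occurrence of y therefore brings in a y' = dy/dx via the chain rule.

With F(x, y) equal to the left-hand side minus the right, differentiate F term by term:
  d/dx[x^2/25] = 2x/25
  d/dx[-y^2/49] = -2y·y'/49
  d/dx[-1] = 0
Adding these up, d/dx[F] = 0 becomes
  (2x/25) + (-2y/49)·y' = 0,
so isolating y',
  dy/dx = -(2x/25)/(-2y/49) = 49x/(25y)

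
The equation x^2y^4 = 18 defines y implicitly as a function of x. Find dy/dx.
Take d/dx of both sides. Since y is implicitly a function of x, the chain rule attaches a y' = dy/dx factor whenever we differentiate through y.

Set F(x, y) = (left side) − (right side), so the curve is F = 0. Differentiating each term of F:
  d/dx[x^2y^4] = 4x^2y^3·y' + 2xy^4
  d/dx[-18] = 0

Collecting, the y'-free part is the partial derivative in x and the y' coefficient is the partial derivative in y:
  ∂F/∂x = 2xy^4
  ∂F/∂y = 4x^2y^3

so d/dx[F(x, y(x))] = ∂F/∂x + (∂F/∂y)·y' = 0. Rearranging,
  dy/dx = -(∂F/∂x)/(∂F/∂y) = -(2xy^4)/(4x^2y^3) = -y/(2x)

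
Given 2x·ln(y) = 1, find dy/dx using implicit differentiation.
Differentiate the relation implicitly: treat y = y(x) and apply the chain rule, so every y-derivative picks up a y' = dy/dx factor.

With everything moved to the left-hand side, differentiate term by term:
  d/dx[2x·ln(y)] = 2x·y'/y + 2ln(y)
  d/dx[-1] = 0

Separating the contributions that come from x directly and those that come through y:
  without y':      2ln(y)
  multiplying y':  2x/y

so (2ln(y)) + (2x/y)·y' = 0, and therefore
  dy/dx = -(2ln(y))/(2x/y) = -y·ln(y)/x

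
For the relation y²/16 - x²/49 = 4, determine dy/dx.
Take d/dx of both sides. Since y is implicitly a function of x, the chain rule attaches a y' = dy/dx factor whenever we differentiate through y.

Set F(x, y) = (left side) − (right side), so the curve is F = 0. Differentiating each term of F:
  d/dx[-x^2/49] = -2x/49
  d/dx[y^2/16] = y·y'/8
  d/dx[-4] = 0

Collecting, the y'-free part is the partial derivative in x and the y' coefficient is the partial derivative in y:
  ∂F/∂x = -2x/49
  ∂F/∂y = y/8

so d/dx[F(x, y(x))] = ∂F/∂x + (∂F/∂y)·y' = 0. Rearranging,
  dy/dx = -(∂F/∂x)/(∂F/∂y) = -(-2x/49)/(y/8) = 16x/(49y)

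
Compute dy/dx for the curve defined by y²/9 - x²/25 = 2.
Differentiate both sides with respect to x, treating y as y(x). By the chain rule, any term containing y contributes a factor of y' = dy/dx when we differentiate it.

Move every term to one side and write the relation as F(x, y) = 0. Term by term,
  d/dx[-x^2/25] = -2x/25
  d/dx[y^2/9] = 2y·y'/9
  d/dx[-2] = 0

The pieces without y' make up ∂F/∂x and the coefficient of y' is ∂F/∂y:
  ∂F/∂x = -2x/25,
  ∂F/∂y = 2y/9.

Since d/dx[F] = ∂F/∂x + (∂F/∂y)·y' = 0, solve for y':
  (∂F/∂y)·y' = -∂F/∂x
  dy/dx = -(∂F/∂x)/(∂F/∂y) = -(-2x/25)/(2y/9) = 9x/(25y)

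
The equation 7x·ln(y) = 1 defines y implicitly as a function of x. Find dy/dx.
Take d/dx of both sides. Since y is implicitly a function of x, the chain rule attaches a y' = dy/dx factor whenever we differentiate through y.

Set F(x, y) = (left side) − (right side), so the curve is F = 0. Differentiating each term of F:
  d/dx[7x·ln(y)] = 7x·y'/y + 7ln(y)
  d/dx[-1] = 0

Collecting, the y'-free part is the partial derivative in x and the y' coefficient is the partial derivative in y:
  ∂F/∂x = 7ln(y)
  ∂F/∂y = 7x/y

so d/dx[F(x, y(x))] = ∂F/∂x + (∂F/∂y)·y' = 0. Rearranging,
  dy/dx = -(∂F/∂x)/(∂F/∂y) = -(7ln(y))/(7x/y) = -y·ln(y)/x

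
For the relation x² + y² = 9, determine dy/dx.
Differentiate both sides with respect to x, treating y as y(x). By the chain rule, any term containing y contributes a factor of y' = dy/dx when we differentiate it.

Move every term to one side and write the relation as F(x, y) = 0. Term by term,
  d/dx[x^2] = 2x
  d/dx[y^2] = 2y·y'
  d/dx[-9] = 0

The pieces without y' make up ∂F/∂x and the coefficient of y' is ∂F/∂y:
  ∂F/∂x = 2x,
  ∂F/∂y = 2y.

Since d/dx[F] = ∂F/∂x + (∂F/∂y)·y' = 0, solve for y':
  (∂F/∂y)·y' = -∂F/∂x
  dy/dx = -(∂F/∂x)/(∂F/∂y) = -(2x)/(2y) = -x/y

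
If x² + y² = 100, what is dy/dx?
Differentiate both sides with respect to x, treating y as y(x). By the chain rule, any term containing y contributes a factor of y' = dy/dx when we differentiate it.

Move every term to one side and write the relation as F(x, y) = 0. Term by term,
  d/dx[x^2] = 2x
  d/dx[y^2] = 2y·y'
  d/dx[-100] = 0

The pieces without y' make up ∂F/∂x and the coefficient of y' is ∂F/∂y:
  ∂F/∂x = 2x,
  ∂F/∂y = 2y.

Since d/dx[F] = ∂F/∂x + (∂F/∂y)·y' = 0, solve for y':
  (∂F/∂y)·y' = -∂F/∂x
  dy/dx = -(∂F/∂x)/(∂F/∂y) = -(2x)/(2y) = -x/y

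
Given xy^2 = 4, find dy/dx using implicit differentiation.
Take d/dx of both sides. Since y is implicitly a function of x, the chain rule attaches a y' = dy/dx factor whenever we differentiate through y.

Set F(x, y) = (left side) − (right side), so the curve is F = 0. Differentiating each term of F:
  d/dx[xy^2] = 2xy·y' + y^2
  d/dx[-4] = 0

Collecting, the y'-free part is the partial derivative in x and the y' coefficient is the partial derivative in y:
  ∂F/∂x = y^2
  ∂F/∂y = 2xy

so d/dx[F(x, y(x))] = ∂F/∂x + (∂F/∂y)·y' = 0. Rearranging,
  dy/dx = -(∂F/∂x)/(∂F/∂y) = -(y^2)/(2xy) = -y/(2x)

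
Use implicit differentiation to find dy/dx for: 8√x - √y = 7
Differentiate the relation implicitly: treat y = y(x) and apply the chain rule, so every y-derivative picks up a y' = dy/dx factor.

With everything moved to the left-hand side, differentiate term by term:
  d/dx[8√(x)] = 4/√(x)
  d/dx[-√(y)] = -y'/(2√(y))
  d/dx[-7] = 0

Separating the contributions that come from x directly and those that come through y:
  without y':      4/√(x)
  multiplying y':  -1/(2√(y))

so (4/√(x)) + (-1/(2√(y)))·y' = 0, and therefore
  dy/dx = -(4/√(x))/(-1/(2√(y))) = 8√(y)/√(x)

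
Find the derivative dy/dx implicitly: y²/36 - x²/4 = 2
Apply d/dx to both sides, remembering that y depends on x. Each occurrence of y therefore brings in a y' = dy/dx via the chain rule.

With F(x, y) equal to the left-hand side minus the right, differentiate F term by term:
  d/dx[-x^2/4] = -x/2
  d/dx[y^2/36] = y·y'/18
  d/dx[-2] = 0
Adding these up, d/dx[F] = 0 becomes
  (-x/2) + (y/18)·y' = 0,
so isolating y',
  dy/dx = -(-x/2)/(y/18) = 9x/y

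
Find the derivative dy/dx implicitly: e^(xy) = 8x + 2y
Differentiate both sides with respect to x, treating y as y(x). By the chain rule, any term containing y contributes a factor of y' = dy/dx when we differentiate it.

Move every term to one side and write the relation as F(x, y) = 0. Term by term,
  d/dx[-8x] = -8
  d/dx[-2y] = -2·y'
  d/dx[e^(xy)] = (x·y' + y)·e^(xy)

The pieces without y' make up ∂F/∂x and the coefficient of y' is ∂F/∂y:
  ∂F/∂x = y·e^(xy) - 8,
  ∂F/∂y = x·e^(xy) - 2.

Since d/dx[F] = ∂F/∂x + (∂F/∂y)·y' = 0, solve for y':
  (∂F/∂y)·y' = -∂F/∂x
  dy/dx = -(∂F/∂x)/(∂F/∂y) = -(y·e^(xy) - 8)/(x·e^(xy) - 2) = (-y·e^(xy) + 8)/(x·e^(xy) - 2)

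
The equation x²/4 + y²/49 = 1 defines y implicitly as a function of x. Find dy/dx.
Take d/dx of both sides. Since y is implicitly a function of x, the chain rule attaches a y' = dy/dx factor whenever we differentiate through y.

Set F(x, y) = (left side) − (right side), so the curve is F = 0. Differentiating each term of F:
  d/dx[x^2/4] = x/2
  d/dx[y^2/49] = 2y·y'/49
  d/dx[-1] = 0

Collecting, the y'-free part is the partial derivative in x and the y' coefficient is the partial derivative in y:
  ∂F/∂x = x/2
  ∂F/∂y = 2y/49

so d/dx[F(x, y(x))] = ∂F/∂x + (∂F/∂y)·y' = 0. Rearranging,
  dy/dx = -(∂F/∂x)/(∂F/∂y) = -(x/2)/(2y/49) = -49x/(4y)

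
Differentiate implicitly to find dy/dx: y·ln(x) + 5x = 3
Take d/dx of both sides. Since y is implicitly a function of x, the chain rule attaches a y' = dy/dx factor whenever we differentiate through y.

Set F(x, y) = (left side) − (right side), so the curve is F = 0. Differentiating each term of F:
  d/dx[5x] = 5
  d/dx[y·ln(x)] = y'·ln(x) + y/x
  d/dx[-3] = 0

Collecting, the y'-free part is the partial derivative in x and the y' coefficient is the partial derivative in y:
  ∂F/∂x = 5 + y/x
  ∂F/∂y = ln(x)

so d/dx[F(x, y(x))] = ∂F/∂x + (∂F/∂y)·y' = 0. Rearranging,
  dy/dx = -(∂F/∂x)/(∂F/∂y) = -(5 + y/x)/(ln(x))
        = -((5x + y)/x)/(ln(x)) = (-5x - y)/(x·ln(x))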